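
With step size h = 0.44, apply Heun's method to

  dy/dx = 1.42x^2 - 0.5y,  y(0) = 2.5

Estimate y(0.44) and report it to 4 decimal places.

Heun: k1 = f(x_n, y_n); k2 = f(x_n + h, y_n + h·k1); y_{n+1} = y_n + (h/2)·(k1 + k2).
x=0.000000, y=2.500000:
  k1 = f(0.000000, 2.500000) = -1.250000
  k2 = f(0.440000, 1.950000) = -0.700088
  y ← 2.500000 + (0.44/2)·(-1.250000 + (-0.700088)) = 2.070981
y(0.44) ≈ 2.0710

2.0710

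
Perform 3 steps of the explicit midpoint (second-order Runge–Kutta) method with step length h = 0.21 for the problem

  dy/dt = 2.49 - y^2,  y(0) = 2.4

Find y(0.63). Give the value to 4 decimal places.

1.7172

Midpoint: k1 = f(t_n, y_n); k2 = f(t_n + h/2, y_n + (h/2)·k1); y_{n+1} = y_n + h·k2.
t=0.000000, y=2.400000:
  k1 = f(0.000000, 2.400000) = -3.270000
  k2 = f(0.105000, 2.056650) = -1.739809
  y ← 2.400000 + 0.21·(-1.739809) = 2.034640
t=0.210000, y=2.034640:
  k1 = f(0.210000, 2.034640) = -1.649760
  k2 = f(0.315000, 1.861415) = -0.974867
  y ← 2.034640 + 0.21·(-0.974867) = 1.829918
t=0.420000, y=1.829918:
  k1 = f(0.420000, 1.829918) = -0.858600
  k2 = f(0.525000, 1.739765) = -0.536782
  y ← 1.829918 + 0.21·(-0.536782) = 1.717194
y(0.63) ≈ 1.7172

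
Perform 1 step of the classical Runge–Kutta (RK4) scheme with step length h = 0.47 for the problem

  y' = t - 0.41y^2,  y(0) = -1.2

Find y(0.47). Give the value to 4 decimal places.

-1.4275

RK4: k1 = f(t_n, y_n); k2 = f(t_n + h/2, y_n + (h/2)·k1); k3 = f(t_n + h/2, y_n + (h/2)·k2); k4 = f(t_n + h, y_n + h·k3); y_{n+1} = y_n + (h/6)·(k1 + 2k2 + 2k3 + k4).
t=0.000000, y=-1.200000:
  k1 = f(0.000000, -1.200000) = -0.590400
  k2 = f(0.235000, -1.338744) = -0.499817
  k3 = f(0.235000, -1.317457) = -0.476634
  k4 = f(0.470000, -1.424018) = -0.361409
  y ← -1.200000 + (0.47/6)·(k1 + 2k2 + 2k3 + k4) = -1.427536
y(0.47) ≈ -1.4275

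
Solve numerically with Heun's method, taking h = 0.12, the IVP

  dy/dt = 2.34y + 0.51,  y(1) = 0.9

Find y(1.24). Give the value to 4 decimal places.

Heun: k1 = f(t_n, y_n); k2 = f(t_n + h, y_n + h·k1); y_{n+1} = y_n + (h/2)·(k1 + k2).
t=1.000000, y=0.900000:
  k1 = f(1.000000, 0.900000) = 2.616000
  k2 = f(1.120000, 1.213920) = 3.350573
  y ← 0.900000 + (0.12/2)·(2.616000 + 3.350573) = 1.257994
t=1.120000, y=1.257994:
  k1 = f(1.120000, 1.257994) = 3.453707
  k2 = f(1.240000, 1.672439) = 4.423508
  y ← 1.257994 + (0.12/2)·(3.453707 + 4.423508) = 1.730627
y(1.24) ≈ 1.7306

1.7306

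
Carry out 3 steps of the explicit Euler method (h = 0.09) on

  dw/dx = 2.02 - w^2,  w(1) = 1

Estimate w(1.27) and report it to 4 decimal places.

Euler: w_{n+1} = w_n + h·f(x_n, w_n).
x=1.000000, w=1.000000: f=1.020000 → w ← 1.000000 + 0.09·1.020000 = 1.091800
x=1.090000, w=1.091800: f=0.827973 → w ← 1.091800 + 0.09·0.827973 = 1.166318
x=1.180000, w=1.166318: f=0.659703 → w ← 1.166318 + 0.09·0.659703 = 1.225691
w(1.27) ≈ 1.2257

1.2257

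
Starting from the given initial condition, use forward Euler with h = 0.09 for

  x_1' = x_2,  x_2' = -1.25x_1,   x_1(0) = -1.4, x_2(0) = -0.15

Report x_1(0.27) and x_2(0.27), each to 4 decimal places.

Euler on (x_1,x_2): x_1_{n+1} = x_1_n + h·x_1', x_2_{n+1} = x_2_n + h·x_2'.
0.000000: (-1.400000, -0.150000); f=(-0.150000, 1.750000) → (-1.413500, 0.007500)
0.090000: (-1.413500, 0.007500); f=(0.007500, 1.766875) → (-1.412825, 0.166519)
0.180000: (-1.412825, 0.166519); f=(0.166519, 1.766031) → (-1.397838, 0.325462)
(x_1(0.27), x_2(0.27)) ≈ (-1.3978, 0.3255)

-1.3978, 0.3255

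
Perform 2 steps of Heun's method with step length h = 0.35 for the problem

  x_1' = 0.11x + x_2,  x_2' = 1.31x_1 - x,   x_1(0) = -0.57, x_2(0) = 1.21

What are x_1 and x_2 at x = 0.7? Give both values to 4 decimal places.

Heun on (x_1,x_2): k1 = f(x_n, state_n); k2 = f(x_n + h, state_n + h·k1); state_{n+1} = state_n + (h/2)·(k1 + k2).
0.000000: (-0.570000, 1.210000)
  k1 = (1.210000, -0.746700)
  predictor → (-0.146500, 0.948655)
  k2 = (0.987155, -0.541915)
  → (-0.185498, 0.984492)
0.350000: (-0.185498, 0.984492)
  k1 = (1.022992, -0.593002)
  predictor → (0.172549, 0.776942)
  k2 = (0.853942, -0.473960)
  → (0.142966, 0.797774)
(x_1(0.7), x_2(0.7)) ≈ (0.1430, 0.7978)

0.1430, 0.7978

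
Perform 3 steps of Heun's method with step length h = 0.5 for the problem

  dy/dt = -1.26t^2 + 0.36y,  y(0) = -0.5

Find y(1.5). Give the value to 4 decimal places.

Heun: k1 = f(t_n, y_n); k2 = f(t_n + h, y_n + h·k1); y_{n+1} = y_n + (h/2)·(k1 + k2).
t=0.000000, y=-0.500000:
  k1 = f(0.000000, -0.500000) = -0.180000
  k2 = f(0.500000, -0.590000) = -0.527400
  y ← -0.500000 + (0.5/2)·(-0.180000 + (-0.527400)) = -0.676850
t=0.500000, y=-0.676850:
  k1 = f(0.500000, -0.676850) = -0.558666
  k2 = f(1.000000, -0.956183) = -1.604226
  y ← -0.676850 + (0.5/2)·(-0.558666 + (-1.604226)) = -1.217573
t=1.000000, y=-1.217573:
  k1 = f(1.000000, -1.217573) = -1.698326
  k2 = f(1.500000, -2.066736) = -3.579025
  y ← -1.217573 + (0.5/2)·(-1.698326 + (-3.579025)) = -2.536911
y(1.5) ≈ -2.5369

-2.5369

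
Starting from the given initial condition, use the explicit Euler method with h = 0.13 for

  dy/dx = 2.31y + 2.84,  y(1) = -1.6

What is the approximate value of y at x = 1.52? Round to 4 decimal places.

Euler: y_{n+1} = y_n + h·f(x_n, y_n).
x=1.000000, y=-1.600000: f=-0.856000 → y ← -1.600000 + 0.13·(-0.856000) = -1.711280
x=1.130000, y=-1.711280: f=-1.113057 → y ← -1.711280 + 0.13·(-1.113057) = -1.855977
x=1.260000, y=-1.855977: f=-1.447308 → y ← -1.855977 + 0.13·(-1.447308) = -2.044127
x=1.390000, y=-2.044127: f=-1.881934 → y ← -2.044127 + 0.13·(-1.881934) = -2.288779
y(1.52) ≈ -2.2888

-2.2888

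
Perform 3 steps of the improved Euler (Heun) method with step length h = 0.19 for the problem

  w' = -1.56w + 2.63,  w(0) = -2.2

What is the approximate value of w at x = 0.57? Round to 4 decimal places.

Heun: k1 = f(x_n, w_n); k2 = f(x_n + h, w_n + h·k1); w_{n+1} = w_n + (h/2)·(k1 + k2).
x=0.000000, w=-2.200000:
  k1 = f(0.000000, -2.200000) = 6.062000
  k2 = f(0.190000, -1.048220) = 4.265223
  w ← -2.200000 + (0.19/2)·(6.062000 + 4.265223) = -1.218914
x=0.190000, w=-1.218914:
  k1 = f(0.190000, -1.218914) = 4.531506
  k2 = f(0.380000, -0.357928) = 3.188367
  w ← -1.218914 + (0.19/2)·(4.531506 + 3.188367) = -0.485526
x=0.380000, w=-0.485526:
  k1 = f(0.380000, -0.485526) = 3.387420
  k2 = f(0.570000, 0.158084) = 2.383389
  w ← -0.485526 + (0.19/2)·(3.387420 + 2.383389) = 0.062701
w(0.57) ≈ 0.0627

0.0627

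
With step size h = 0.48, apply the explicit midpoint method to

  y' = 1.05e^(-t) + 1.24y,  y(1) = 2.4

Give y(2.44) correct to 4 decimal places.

Midpoint: k1 = f(t_n, y_n); k2 = f(t_n + h/2, y_n + (h/2)·k1); y_{n+1} = y_n + h·k2.
t=1.000000, y=2.400000:
  k1 = f(1.000000, 2.400000) = 3.362273
  k2 = f(1.240000, 3.206946) = 4.280466
  y ← 2.400000 + 0.48·4.280466 = 4.454624
t=1.480000, y=4.454624:
  k1 = f(1.480000, 4.454624) = 5.762753
  k2 = f(1.720000, 5.837684) = 7.426748
  y ← 4.454624 + 0.48·7.426748 = 8.019463
t=1.960000, y=8.019463:
  k1 = f(1.960000, 8.019463) = 10.092035
  k2 = f(2.200000, 10.441551) = 13.063867
  y ← 8.019463 + 0.48·13.063867 = 14.290119
y(2.44) ≈ 14.2901

14.2901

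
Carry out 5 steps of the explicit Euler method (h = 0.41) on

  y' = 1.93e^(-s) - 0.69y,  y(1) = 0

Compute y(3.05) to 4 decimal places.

0.3316

Euler: y_{n+1} = y_n + h·f(s_n, y_n).
s=1.000000, y=0.000000: f=0.710007 → y ← 0.000000 + 0.41·0.710007 = 0.291103
s=1.410000, y=0.291103: f=0.270335 → y ← 0.291103 + 0.41·0.270335 = 0.401941
s=1.820000, y=0.401941: f=0.035371 → y ← 0.401941 + 0.41·0.035371 = 0.416443
s=2.230000, y=0.416443: f=-0.079815 → y ← 0.416443 + 0.41·(-0.079815) = 0.383718
s=2.640000, y=0.383718: f=-0.127038 → y ← 0.383718 + 0.41·(-0.127038) = 0.331632
y(3.05) ≈ 0.3316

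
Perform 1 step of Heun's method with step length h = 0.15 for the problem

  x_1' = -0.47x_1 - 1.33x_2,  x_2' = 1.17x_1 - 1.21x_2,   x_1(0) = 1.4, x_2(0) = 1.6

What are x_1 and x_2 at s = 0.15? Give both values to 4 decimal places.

1.0013, 1.5227

Heun on (x_1,x_2): k1 = f(s_n, state_n); k2 = f(s_n + h, state_n + h·k1); state_{n+1} = state_n + (h/2)·(k1 + k2).
0.000000: (1.400000, 1.600000)
  k1 = (-2.786000, -0.298000)
  predictor → (0.982100, 1.555300)
  k2 = (-2.530136, -0.732856)
  → (1.001290, 1.522686)
(x_1(0.15), x_2(0.15)) ≈ (1.0013, 1.5227)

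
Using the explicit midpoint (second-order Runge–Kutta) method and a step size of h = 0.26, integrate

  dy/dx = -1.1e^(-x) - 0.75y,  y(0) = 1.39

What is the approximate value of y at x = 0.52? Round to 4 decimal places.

Midpoint: k1 = f(x_n, y_n); k2 = f(x_n + h/2, y_n + (h/2)·k1); y_{n+1} = y_n + h·k2.
x=0.000000, y=1.390000:
  k1 = f(0.000000, 1.390000) = -2.142500
  k2 = f(0.130000, 1.111475) = -1.799511
  y ← 1.390000 + 0.26·(-1.799511) = 0.922127
x=0.260000, y=0.922127:
  k1 = f(0.260000, 0.922127) = -1.539752
  k2 = f(0.390000, 0.721959) = -1.286232
  y ← 0.922127 + 0.26·(-1.286232) = 0.587707
y(0.52) ≈ 0.5877

0.5877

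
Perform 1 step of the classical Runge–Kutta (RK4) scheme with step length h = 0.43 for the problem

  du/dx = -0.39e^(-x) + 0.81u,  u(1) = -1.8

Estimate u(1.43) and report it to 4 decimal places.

RK4: k1 = f(x_n, u_n); k2 = f(x_n + h/2, u_n + (h/2)·k1); k3 = f(x_n + h/2, u_n + (h/2)·k2); k4 = f(x_n + h, u_n + h·k3); u_{n+1} = u_n + (h/6)·(k1 + 2k2 + 2k3 + k4).
x=1.000000, u=-1.800000:
  k1 = f(1.000000, -1.800000) = -1.601473
  k2 = f(1.215000, -2.144317) = -1.852613
  k3 = f(1.215000, -2.198312) = -1.896350
  k4 = f(1.430000, -2.615430) = -2.211829
  u ← -1.800000 + (0.43/6)·(k1 + 2k2 + 2k3 + k4) = -2.610638
u(1.43) ≈ -2.6106

-2.6106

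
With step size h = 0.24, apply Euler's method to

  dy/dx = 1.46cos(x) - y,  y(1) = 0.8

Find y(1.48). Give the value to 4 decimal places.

Euler: y_{n+1} = y_n + h·f(x_n, y_n).
x=1.000000, y=0.800000: f=-0.011159 → y ← 0.800000 + 0.24·(-0.011159) = 0.797322
x=1.240000, y=0.797322: f=-0.323119 → y ← 0.797322 + 0.24·(-0.323119) = 0.719773
y(1.48) ≈ 0.7198

0.7198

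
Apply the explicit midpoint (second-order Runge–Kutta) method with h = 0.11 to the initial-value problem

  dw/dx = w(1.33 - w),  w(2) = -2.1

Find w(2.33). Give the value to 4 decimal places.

-12.5891

Midpoint: k1 = f(x_n, w_n); k2 = f(x_n + h/2, w_n + (h/2)·k1); w_{n+1} = w_n + h·k2.
x=2.000000, w=-2.100000:
  k1 = f(2.000000, -2.100000) = -7.203000
  k2 = f(2.055000, -2.496165) = -9.550739
  w ← -2.100000 + 0.11·(-9.550739) = -3.150581
x=2.110000, w=-3.150581:
  k1 = f(2.110000, -3.150581) = -14.116436
  k2 = f(2.165000, -3.926985) = -20.644104
  w ← -3.150581 + 0.11·(-20.644104) = -5.421433
x=2.220000, w=-5.421433:
  k1 = f(2.220000, -5.421433) = -36.602438
  k2 = f(2.275000, -7.434567) = -65.160758
  w ← -5.421433 + 0.11·(-65.160758) = -12.589116
w(2.33) ≈ -12.5891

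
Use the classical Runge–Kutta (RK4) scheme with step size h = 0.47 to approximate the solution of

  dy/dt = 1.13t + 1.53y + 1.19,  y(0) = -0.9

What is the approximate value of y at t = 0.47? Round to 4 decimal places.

-0.8683

RK4: k1 = f(t_n, y_n); k2 = f(t_n + h/2, y_n + (h/2)·k1); k3 = f(t_n + h/2, y_n + (h/2)·k2); k4 = f(t_n + h, y_n + h·k3); y_{n+1} = y_n + (h/6)·(k1 + 2k2 + 2k3 + k4).
t=0.000000, y=-0.900000:
  k1 = f(0.000000, -0.900000) = -0.187000
  k2 = f(0.235000, -0.943945) = 0.011314
  k3 = f(0.235000, -0.897341) = 0.082618
  k4 = f(0.470000, -0.861170) = 0.403511
  y ← -0.900000 + (0.47/6)·(k1 + 2k2 + 2k3 + k4) = -0.868324
y(0.47) ≈ -0.8683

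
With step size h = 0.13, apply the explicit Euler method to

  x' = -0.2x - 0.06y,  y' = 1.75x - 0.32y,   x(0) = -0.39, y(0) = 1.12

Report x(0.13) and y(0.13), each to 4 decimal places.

Euler on (x,y): x_{n+1} = x_n + h·x', y_{n+1} = y_n + h·y'.
0.000000: (-0.390000, 1.120000); f=(0.010800, -1.040900) → (-0.388596, 0.984683)
(x(0.13), y(0.13)) ≈ (-0.3886, 0.9847)

-0.3886, 0.9847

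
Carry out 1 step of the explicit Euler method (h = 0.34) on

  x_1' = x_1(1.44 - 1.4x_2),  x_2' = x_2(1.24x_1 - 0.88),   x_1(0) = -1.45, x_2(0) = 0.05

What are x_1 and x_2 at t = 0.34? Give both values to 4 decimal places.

Euler on (x_1,x_2): x_1_{n+1} = x_1_n + h·x_1', x_2_{n+1} = x_2_n + h·x_2'.
0.000000: (-1.450000, 0.050000); f=(-1.986500, -0.133900) → (-2.125410, 0.004474)
(x_1(0.34), x_2(0.34)) ≈ (-2.1254, 0.0045)

-2.1254, 0.0045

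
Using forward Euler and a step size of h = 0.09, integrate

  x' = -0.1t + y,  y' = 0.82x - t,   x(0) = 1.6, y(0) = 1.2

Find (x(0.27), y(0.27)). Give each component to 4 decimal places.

Euler on (x,y): x_{n+1} = x_n + h·x', y_{n+1} = y_n + h·y'.
0.000000: (1.600000, 1.200000); f=(1.200000, 1.312000) → (1.708000, 1.318080)
0.090000: (1.708000, 1.318080); f=(1.309080, 1.310560) → (1.825817, 1.436030)
0.180000: (1.825817, 1.436030); f=(1.418030, 1.317170) → (1.953440, 1.554576)
(x(0.27), y(0.27)) ≈ (1.9534, 1.5546)

1.9534, 1.5546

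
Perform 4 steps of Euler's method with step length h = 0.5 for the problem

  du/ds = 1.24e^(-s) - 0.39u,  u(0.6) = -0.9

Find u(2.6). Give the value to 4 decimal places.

Euler: u_{n+1} = u_n + h·f(s_n, u_n).
s=0.600000, u=-0.900000: f=1.031526 → u ← -0.900000 + 0.5·1.031526 = -0.384237
s=1.100000, u=-0.384237: f=0.562612 → u ← -0.384237 + 0.5·0.562612 = -0.102931
s=1.600000, u=-0.102931: f=0.290495 → u ← -0.102931 + 0.5·0.290495 = 0.042317
s=2.100000, u=0.042317: f=0.135342 → u ← 0.042317 + 0.5·0.135342 = 0.109988
u(2.6) ≈ 0.1100

0.1100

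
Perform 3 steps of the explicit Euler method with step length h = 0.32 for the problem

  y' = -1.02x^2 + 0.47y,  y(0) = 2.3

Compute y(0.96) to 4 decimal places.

3.3295

Euler: y_{n+1} = y_n + h·f(x_n, y_n).
x=0.000000, y=2.300000: f=1.081000 → y ← 2.300000 + 0.32·1.081000 = 2.645920
x=0.320000, y=2.645920: f=1.139134 → y ← 2.645920 + 0.32·1.139134 = 3.010443
x=0.640000, y=3.010443: f=0.997116 → y ← 3.010443 + 0.32·0.997116 = 3.329520
y(0.96) ≈ 3.3295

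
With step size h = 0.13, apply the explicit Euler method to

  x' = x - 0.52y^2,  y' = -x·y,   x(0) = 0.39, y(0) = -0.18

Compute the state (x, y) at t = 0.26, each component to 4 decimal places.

Euler on (x,y): x_{n+1} = x_n + h·x', y_{n+1} = y_n + h·y'.
0.000000: (0.390000, -0.180000); f=(0.373152, 0.070200) → (0.438510, -0.170874)
0.130000: (0.438510, -0.170874); f=(0.423327, 0.074930) → (0.493542, -0.161133)
(x(0.26), y(0.26)) ≈ (0.4935, -0.1611)

0.4935, -0.1611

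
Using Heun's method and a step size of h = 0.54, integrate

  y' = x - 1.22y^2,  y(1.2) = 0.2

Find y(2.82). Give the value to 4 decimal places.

Heun: k1 = f(x_n, y_n); k2 = f(x_n + h, y_n + h·k1); y_{n+1} = y_n + (h/2)·(k1 + k2).
x=1.200000, y=0.200000:
  k1 = f(1.200000, 0.200000) = 1.151200
  k2 = f(1.740000, 0.821648) = 0.916371
  y ← 0.200000 + (0.54/2)·(1.151200 + 0.916371) = 0.758244
x=1.740000, y=0.758244:
  k1 = f(1.740000, 0.758244) = 1.038580
  k2 = f(2.280000, 1.319078) = 0.157242
  y ← 0.758244 + (0.54/2)·(1.038580 + 0.157242) = 1.081116
x=2.280000, y=1.081116:
  k1 = f(2.280000, 1.081116) = 0.854049
  k2 = f(2.820000, 1.542303) = -0.082011
  y ← 1.081116 + (0.54/2)·(0.854049 + (-0.082011)) = 1.289567
y(2.82) ≈ 1.2896

1.2896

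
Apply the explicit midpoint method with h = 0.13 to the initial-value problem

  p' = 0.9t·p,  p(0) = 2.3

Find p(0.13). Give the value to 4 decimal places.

Midpoint: k1 = f(t_n, p_n); k2 = f(t_n + h/2, p_n + (h/2)·k1); p_{n+1} = p_n + h·k2.
t=0.000000, p=2.300000:
  k1 = f(0.000000, 2.300000) = 0.000000
  k2 = f(0.065000, 2.300000) = 0.134550
  p ← 2.300000 + 0.13·0.134550 = 2.317492
p(0.13) ≈ 2.3175

2.3175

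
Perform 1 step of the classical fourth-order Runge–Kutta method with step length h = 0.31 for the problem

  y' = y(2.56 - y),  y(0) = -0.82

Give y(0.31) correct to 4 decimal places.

RK4: k1 = f(t_n, y_n); k2 = f(t_n + h/2, y_n + (h/2)·k1); k3 = f(t_n + h/2, y_n + (h/2)·k2); k4 = f(t_n + h, y_n + h·k3); y_{n+1} = y_n + (h/6)·(k1 + 2k2 + 2k3 + k4).
t=0.000000, y=-0.820000:
  k1 = f(0.000000, -0.820000) = -2.771600
  k2 = f(0.155000, -1.249598) = -4.760466
  k3 = f(0.155000, -1.557872) = -6.415119
  k4 = f(0.310000, -2.808687) = -15.078960
  y ← -0.820000 + (0.31/6)·(k1 + 2k2 + 2k3 + k4) = -2.897089
y(0.31) ≈ -2.8971

-2.8971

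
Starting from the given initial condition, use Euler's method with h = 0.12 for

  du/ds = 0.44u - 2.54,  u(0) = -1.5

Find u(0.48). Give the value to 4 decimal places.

Euler: u_{n+1} = u_n + h·f(s_n, u_n).
s=0.000000, u=-1.500000: f=-3.200000 → u ← -1.500000 + 0.12·(-3.200000) = -1.884000
s=0.120000, u=-1.884000: f=-3.368960 → u ← -1.884000 + 0.12·(-3.368960) = -2.288275
s=0.240000, u=-2.288275: f=-3.546841 → u ← -2.288275 + 0.12·(-3.546841) = -2.713896
s=0.360000, u=-2.713896: f=-3.734114 → u ← -2.713896 + 0.12·(-3.734114) = -3.161990
u(0.48) ≈ -3.1620

-3.1620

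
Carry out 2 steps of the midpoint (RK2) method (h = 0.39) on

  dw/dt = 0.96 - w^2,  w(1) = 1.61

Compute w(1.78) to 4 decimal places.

Midpoint: k1 = f(t_n, w_n); k2 = f(t_n + h/2, w_n + (h/2)·k1); w_{n+1} = w_n + h·k2.
t=1.000000, w=1.610000:
  k1 = f(1.000000, 1.610000) = -1.632100
  k2 = f(1.195000, 1.291740) = -0.708594
  w ← 1.610000 + 0.39·(-0.708594) = 1.333649
t=1.390000, w=1.333649:
  k1 = f(1.390000, 1.333649) = -0.818618
  k2 = f(1.585000, 1.174018) = -0.418318
  w ← 1.333649 + 0.39·(-0.418318) = 1.170504
w(1.78) ≈ 1.1705

1.1705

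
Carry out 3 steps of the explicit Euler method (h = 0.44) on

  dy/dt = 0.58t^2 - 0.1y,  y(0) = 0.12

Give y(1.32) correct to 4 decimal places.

Euler: y_{n+1} = y_n + h·f(t_n, y_n).
t=0.000000, y=0.120000: f=-0.012000 → y ← 0.120000 + 0.44·(-0.012000) = 0.114720
t=0.440000, y=0.114720: f=0.100816 → y ← 0.114720 + 0.44·0.100816 = 0.159079
t=0.880000, y=0.159079: f=0.433244 → y ← 0.159079 + 0.44·0.433244 = 0.349706
y(1.32) ≈ 0.3497

0.3497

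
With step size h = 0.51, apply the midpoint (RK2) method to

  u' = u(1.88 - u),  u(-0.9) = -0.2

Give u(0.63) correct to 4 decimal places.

-11.0197

Midpoint: k1 = f(x_n, u_n); k2 = f(x_n + h/2, u_n + (h/2)·k1); u_{n+1} = u_n + h·k2.
x=-0.900000, u=-0.200000:
  k1 = f(-0.900000, -0.200000) = -0.416000
  k2 = f(-0.645000, -0.306080) = -0.669115
  u ← -0.200000 + 0.51·(-0.669115) = -0.541249
x=-0.390000, u=-0.541249:
  k1 = f(-0.390000, -0.541249) = -1.310498
  k2 = f(-0.135000, -0.875426) = -2.412171
  u ← -0.541249 + 0.51·(-2.412171) = -1.771456
x=0.120000, u=-1.771456:
  k1 = f(0.120000, -1.771456) = -6.468394
  k2 = f(0.375000, -3.420897) = -18.133819
  u ← -1.771456 + 0.51·(-18.133819) = -11.019704
u(0.63) ≈ -11.0197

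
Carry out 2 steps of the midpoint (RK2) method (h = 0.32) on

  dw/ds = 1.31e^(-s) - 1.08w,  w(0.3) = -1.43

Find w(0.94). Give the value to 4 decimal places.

-0.4254

Midpoint: k1 = f(s_n, w_n); k2 = f(s_n + h/2, w_n + (h/2)·k1); w_{n+1} = w_n + h·k2.
s=0.300000, w=-1.430000:
  k1 = f(0.300000, -1.430000) = 2.514872
  k2 = f(0.460000, -1.027621) = 1.936812
  w ← -1.430000 + 0.32·1.936812 = -0.810220
s=0.620000, w=-0.810220:
  k1 = f(0.620000, -0.810220) = 1.579745
  k2 = f(0.780000, -0.557461) = 1.202570
  w ← -0.810220 + 0.32·1.202570 = -0.425398
w(0.94) ≈ -0.4254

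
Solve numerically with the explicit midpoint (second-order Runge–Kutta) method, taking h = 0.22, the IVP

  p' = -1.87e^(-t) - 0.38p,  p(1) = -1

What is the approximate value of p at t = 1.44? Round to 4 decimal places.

Midpoint: k1 = f(t_n, p_n); k2 = f(t_n + h/2, p_n + (h/2)·k1); p_{n+1} = p_n + h·k2.
t=1.000000, p=-1.000000:
  k1 = f(1.000000, -1.000000) = -0.307935
  k2 = f(1.110000, -1.033873) = -0.223404
  p ← -1.000000 + 0.22·(-0.223404) = -1.049149
t=1.220000, p=-1.049149:
  k1 = f(1.220000, -1.049149) = -0.153404
  k2 = f(1.330000, -1.066023) = -0.089484
  p ← -1.049149 + 0.22·(-0.089484) = -1.068835
p(1.44) ≈ -1.0688

-1.0688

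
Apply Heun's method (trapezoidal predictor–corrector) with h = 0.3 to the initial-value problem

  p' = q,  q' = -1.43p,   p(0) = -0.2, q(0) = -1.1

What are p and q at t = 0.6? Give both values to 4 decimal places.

Heun on (p,q): k1 = f(t_n, state_n); k2 = f(t_n + h, state_n + h·k1); state_{n+1} = state_n + (h/2)·(k1 + k2).
0.000000: (-0.200000, -1.100000)
  k1 = (-1.100000, 0.286000)
  predictor → (-0.530000, -1.014200)
  k2 = (-1.014200, 0.757900)
  → (-0.517130, -0.943415)
0.300000: (-0.517130, -0.943415)
  k1 = (-0.943415, 0.739496)
  predictor → (-0.800155, -0.721566)
  k2 = (-0.721566, 1.144221)
  → (-0.766877, -0.660857)
(p(0.6), q(0.6)) ≈ (-0.7669, -0.6609)

-0.7669, -0.6609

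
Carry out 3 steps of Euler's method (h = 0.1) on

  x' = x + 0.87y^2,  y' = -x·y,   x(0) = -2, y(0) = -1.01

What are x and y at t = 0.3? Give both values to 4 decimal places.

Euler on (x,y): x_{n+1} = x_n + h·x', y_{n+1} = y_n + h·y'.
0.000000: (-2.000000, -1.010000); f=(-1.112513, -2.020000) → (-2.111251, -1.212000)
0.100000: (-2.111251, -1.212000); f=(-0.833270, -2.558837) → (-2.194578, -1.467884)
0.200000: (-2.194578, -1.467884); f=(-0.320005, -3.221386) → (-2.226579, -1.790022)
(x(0.3), y(0.3)) ≈ (-2.2266, -1.7900)

-2.2266, -1.7900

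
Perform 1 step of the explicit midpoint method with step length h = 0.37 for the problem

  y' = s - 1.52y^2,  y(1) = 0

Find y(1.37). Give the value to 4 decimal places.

0.4192

Midpoint: k1 = f(s_n, y_n); k2 = f(s_n + h/2, y_n + (h/2)·k1); y_{n+1} = y_n + h·k2.
s=1.000000, y=0.000000:
  k1 = f(1.000000, 0.000000) = 1.000000
  k2 = f(1.185000, 0.185000) = 1.132978
  y ← 0.000000 + 0.37·1.132978 = 0.419202
y(1.37) ≈ 0.4192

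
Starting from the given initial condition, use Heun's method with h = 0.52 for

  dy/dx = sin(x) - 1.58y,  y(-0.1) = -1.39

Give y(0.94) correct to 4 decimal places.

-0.0888

Heun: k1 = f(x_n, y_n); k2 = f(x_n + h, y_n + h·k1); y_{n+1} = y_n + (h/2)·(k1 + k2).
x=-0.100000, y=-1.390000:
  k1 = f(-0.100000, -1.390000) = 2.096367
  k2 = f(0.420000, -0.299889) = 0.881586
  y ← -1.390000 + (0.52/2)·(2.096367 + 0.881586) = -0.615732
x=0.420000, y=-0.615732:
  k1 = f(0.420000, -0.615732) = 1.380618
  k2 = f(0.940000, 0.102189) = 0.646100
  y ← -0.615732 + (0.52/2)·(1.380618 + 0.646100) = -0.088786
y(0.94) ≈ -0.0888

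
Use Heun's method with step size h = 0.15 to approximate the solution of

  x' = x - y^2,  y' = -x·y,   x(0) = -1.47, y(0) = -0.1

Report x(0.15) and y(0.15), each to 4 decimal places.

Heun on (x,y): k1 = f(t_n, state_n); k2 = f(t_n + h, state_n + h·k1); state_{n+1} = state_n + (h/2)·(k1 + k2).
0.000000: (-1.470000, -0.100000)
  k1 = (-1.480000, -0.147000)
  predictor → (-1.692000, -0.122050)
  k2 = (-1.706896, -0.206509)
  → (-1.709017, -0.126513)
(x(0.15), y(0.15)) ≈ (-1.7090, -0.1265)

-1.7090, -0.1265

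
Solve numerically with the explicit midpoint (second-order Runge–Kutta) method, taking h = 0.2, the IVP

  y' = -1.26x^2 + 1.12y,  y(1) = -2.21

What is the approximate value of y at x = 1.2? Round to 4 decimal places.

Midpoint: k1 = f(x_n, y_n); k2 = f(x_n + h/2, y_n + (h/2)·k1); y_{n+1} = y_n + h·k2.
x=1.000000, y=-2.210000:
  k1 = f(1.000000, -2.210000) = -3.735200
  k2 = f(1.100000, -2.583520) = -4.418142
  y ← -2.210000 + 0.2·(-4.418142) = -3.093628
y(1.2) ≈ -3.0936

-3.0936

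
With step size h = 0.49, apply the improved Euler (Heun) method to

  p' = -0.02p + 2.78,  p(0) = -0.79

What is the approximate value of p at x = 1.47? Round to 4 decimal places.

Heun: k1 = f(x_n, p_n); k2 = f(x_n + h, p_n + h·k1); p_{n+1} = p_n + (h/2)·(k1 + k2).
x=0.000000, p=-0.790000:
  k1 = f(0.000000, -0.790000) = 2.795800
  k2 = f(0.490000, 0.579942) = 2.768401
  p ← -0.790000 + (0.49/2)·(2.795800 + 2.768401) = 0.573229
x=0.490000, p=0.573229:
  k1 = f(0.490000, 0.573229) = 2.768535
  k2 = f(0.980000, 1.929812) = 2.741404
  p ← 0.573229 + (0.49/2)·(2.768535 + 2.741404) = 1.923164
x=0.980000, p=1.923164:
  k1 = f(0.980000, 1.923164) = 2.741537
  k2 = f(1.470000, 3.266517) = 2.714670
  p ← 1.923164 + (0.49/2)·(2.741537 + 2.714670) = 3.259935
p(1.47) ≈ 3.2599

3.2599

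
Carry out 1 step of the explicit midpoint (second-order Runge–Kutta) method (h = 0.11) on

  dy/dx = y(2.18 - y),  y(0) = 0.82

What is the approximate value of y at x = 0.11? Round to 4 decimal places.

0.9459

Midpoint: k1 = f(x_n, y_n); k2 = f(x_n + h/2, y_n + (h/2)·k1); y_{n+1} = y_n + h·k2.
x=0.000000, y=0.820000:
  k1 = f(0.000000, 0.820000) = 1.115200
  k2 = f(0.055000, 0.881336) = 1.144559
  y ← 0.820000 + 0.11·1.144559 = 0.945902
y(0.11) ≈ 0.9459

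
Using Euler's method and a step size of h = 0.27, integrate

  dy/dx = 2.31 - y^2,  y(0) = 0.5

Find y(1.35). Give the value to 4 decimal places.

1.5188

Euler: y_{n+1} = y_n + h·f(x_n, y_n).
x=0.000000, y=0.500000: f=2.060000 → y ← 0.500000 + 0.27·2.060000 = 1.056200
x=0.270000, y=1.056200: f=1.194442 → y ← 1.056200 + 0.27·1.194442 = 1.378699
x=0.540000, y=1.378699: f=0.409188 → y ← 1.378699 + 0.27·0.409188 = 1.489180
x=0.810000, y=1.489180: f=0.092343 → y ← 1.489180 + 0.27·0.092343 = 1.514113
x=1.080000, y=1.514113: f=0.017463 → y ← 1.514113 + 0.27·0.017463 = 1.518828
y(1.35) ≈ 1.5188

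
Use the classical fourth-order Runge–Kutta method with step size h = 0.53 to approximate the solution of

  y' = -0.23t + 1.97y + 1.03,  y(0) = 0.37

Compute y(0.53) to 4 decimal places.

RK4: k1 = f(t_n, y_n); k2 = f(t_n + h/2, y_n + (h/2)·k1); k3 = f(t_n + h/2, y_n + (h/2)·k2); k4 = f(t_n + h, y_n + h·k3); y_{n+1} = y_n + (h/6)·(k1 + 2k2 + 2k3 + k4).
t=0.000000, y=0.370000:
  k1 = f(0.000000, 0.370000) = 1.758900
  k2 = f(0.265000, 0.836109) = 2.616184
  k3 = f(0.265000, 1.063289) = 3.063729
  k4 = f(0.530000, 1.993776) = 4.835839
  y ← 0.370000 + (0.53/6)·(k1 + 2k2 + 2k3 + k4) = 1.955986
y(0.53) ≈ 1.9560

1.9560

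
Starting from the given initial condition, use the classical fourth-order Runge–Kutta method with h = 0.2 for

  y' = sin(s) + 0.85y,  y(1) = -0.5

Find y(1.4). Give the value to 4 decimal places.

-0.2634

RK4: k1 = f(s_n, y_n); k2 = f(s_n + h/2, y_n + (h/2)·k1); k3 = f(s_n + h/2, y_n + (h/2)·k2); k4 = f(s_n + h, y_n + h·k3); y_{n+1} = y_n + (h/6)·(k1 + 2k2 + 2k3 + k4).
s=1.000000, y=-0.500000:
  k1 = f(1.000000, -0.500000) = 0.416471
  k2 = f(1.100000, -0.458353) = 0.501607
  k3 = f(1.100000, -0.449839) = 0.508844
  k4 = f(1.200000, -0.398231) = 0.593543
  y ← -0.500000 + (0.2/6)·(k1 + 2k2 + 2k3 + k4) = -0.398969
s=1.200000, y=-0.398969:
  k1 = f(1.200000, -0.398969) = 0.592915
  k2 = f(1.300000, -0.339678) = 0.674832
  k3 = f(1.300000, -0.331486) = 0.681795
  k4 = f(1.400000, -0.262610) = 0.762231
  y ← -0.398969 + (0.2/6)·(k1 + 2k2 + 2k3 + k4) = -0.263356
y(1.4) ≈ -0.2634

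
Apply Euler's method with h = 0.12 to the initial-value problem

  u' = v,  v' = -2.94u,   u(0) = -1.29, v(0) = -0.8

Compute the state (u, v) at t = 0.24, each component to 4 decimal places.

-1.4274, 0.1441

Euler on (u,v): u_{n+1} = u_n + h·u', v_{n+1} = v_n + h·v'.
0.000000: (-1.290000, -0.800000); f=(-0.800000, 3.792600) → (-1.386000, -0.344888)
0.120000: (-1.386000, -0.344888); f=(-0.344888, 4.074840) → (-1.427387, 0.144093)
(u(0.24), v(0.24)) ≈ (-1.4274, 0.1441)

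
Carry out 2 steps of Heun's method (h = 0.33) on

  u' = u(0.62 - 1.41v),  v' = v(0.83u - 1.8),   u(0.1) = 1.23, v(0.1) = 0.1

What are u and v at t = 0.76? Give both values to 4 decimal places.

1.7175, 0.0675

Heun on (u,v): k1 = f(t_n, state_n); k2 = f(t_n + h, state_n + h·k1); state_{n+1} = state_n + (h/2)·(k1 + k2).
0.100000: (1.230000, 0.100000)
  k1 = (0.589170, -0.077910)
  predictor → (1.424426, 0.074290)
  k2 = (0.733938, -0.045891)
  → (1.448313, 0.079573)
0.430000: (1.448313, 0.079573)
  k1 = (0.735456, -0.047577)
  predictor → (1.691013, 0.063873)
  k2 = (0.896135, -0.025323)
  → (1.717525, 0.067544)
(u(0.76), v(0.76)) ≈ (1.7175, 0.0675)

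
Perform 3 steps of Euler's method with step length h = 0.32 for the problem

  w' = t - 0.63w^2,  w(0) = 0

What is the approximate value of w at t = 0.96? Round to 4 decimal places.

0.3051

Euler: w_{n+1} = w_n + h·f(t_n, w_n).
t=0.000000, w=0.000000: f=0.000000 → w ← 0.000000 + 0.32·0.000000 = 0.000000
t=0.320000, w=0.000000: f=0.320000 → w ← 0.000000 + 0.32·0.320000 = 0.102400
t=0.640000, w=0.102400: f=0.633394 → w ← 0.102400 + 0.32·0.633394 = 0.305086
w(0.96) ≈ 0.3051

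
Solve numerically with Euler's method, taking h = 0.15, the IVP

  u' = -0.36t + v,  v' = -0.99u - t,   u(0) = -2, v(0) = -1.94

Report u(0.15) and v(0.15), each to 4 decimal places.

Euler on (u,v): u_{n+1} = u_n + h·u', v_{n+1} = v_n + h·v'.
0.000000: (-2.000000, -1.940000); f=(-1.940000, 1.980000) → (-2.291000, -1.643000)
(u(0.15), v(0.15)) ≈ (-2.2910, -1.6430)

-2.2910, -1.6430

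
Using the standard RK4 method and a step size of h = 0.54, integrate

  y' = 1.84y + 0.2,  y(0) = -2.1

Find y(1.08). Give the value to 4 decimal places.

-14.5321

RK4: k1 = f(x_n, y_n); k2 = f(x_n + h/2, y_n + (h/2)·k1); k3 = f(x_n + h/2, y_n + (h/2)·k2); k4 = f(x_n + h, y_n + h·k3); y_{n+1} = y_n + (h/6)·(k1 + 2k2 + 2k3 + k4).
x=0.000000, y=-2.100000:
  k1 = f(0.000000, -2.100000) = -3.664000
  k2 = f(0.270000, -3.089280) = -5.484275
  k3 = f(0.270000, -3.580754) = -6.388588
  k4 = f(0.540000, -5.549837) = -10.011701
  y ← -2.100000 + (0.54/6)·(k1 + 2k2 + 2k3 + k4) = -5.467928
x=0.540000, y=-5.467928:
  k1 = f(0.540000, -5.467928) = -9.860988
  k2 = f(0.810000, -8.130395) = -14.759927
  k3 = f(0.810000, -9.453109) = -17.193720
  k4 = f(1.080000, -14.752537) = -26.944669
  y ← -5.467928 + (0.54/6)·(k1 + 2k2 + 2k3 + k4) = -14.532094
y(1.08) ≈ -14.5321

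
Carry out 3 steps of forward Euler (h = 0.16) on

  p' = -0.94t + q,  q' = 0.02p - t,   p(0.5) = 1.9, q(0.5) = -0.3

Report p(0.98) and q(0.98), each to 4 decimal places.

Euler on (p,q): p_{n+1} = p_n + h·p', q_{n+1} = q_n + h·q'.
0.500000: (1.900000, -0.300000); f=(-0.770000, -0.462000) → (1.776800, -0.373920)
0.660000: (1.776800, -0.373920); f=(-0.994320, -0.624464) → (1.617709, -0.473834)
0.820000: (1.617709, -0.473834); f=(-1.244634, -0.787646) → (1.418567, -0.599858)
(p(0.98), q(0.98)) ≈ (1.4186, -0.5999)

1.4186, -0.5999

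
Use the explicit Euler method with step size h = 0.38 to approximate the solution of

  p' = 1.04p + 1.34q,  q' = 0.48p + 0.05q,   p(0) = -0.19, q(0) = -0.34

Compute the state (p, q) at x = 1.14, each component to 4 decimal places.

-1.3622, -0.6241

Euler on (p,q): p_{n+1} = p_n + h·p', q_{n+1} = q_n + h·q'.
0.000000: (-0.190000, -0.340000); f=(-0.653200, -0.108200) → (-0.438216, -0.381116)
0.380000: (-0.438216, -0.381116); f=(-0.966440, -0.229399) → (-0.805463, -0.468288)
0.760000: (-0.805463, -0.468288); f=(-1.465187, -0.410037) → (-1.362234, -0.624102)
(p(1.14), q(1.14)) ≈ (-1.3622, -0.6241)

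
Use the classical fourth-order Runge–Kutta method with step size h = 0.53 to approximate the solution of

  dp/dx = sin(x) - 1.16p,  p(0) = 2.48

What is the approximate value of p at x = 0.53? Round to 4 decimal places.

RK4: k1 = f(x_n, p_n); k2 = f(x_n + h/2, p_n + (h/2)·k1); k3 = f(x_n + h/2, p_n + (h/2)·k2); k4 = f(x_n + h, p_n + h·k3); p_{n+1} = p_n + (h/6)·(k1 + 2k2 + 2k3 + k4).
x=0.000000, p=2.480000:
  k1 = f(0.000000, 2.480000) = -2.876800
  k2 = f(0.265000, 1.717648) = -1.730562
  k3 = f(0.265000, 2.021401) = -2.082916
  k4 = f(0.530000, 1.376055) = -1.090690
  p ← 2.480000 + (0.53/6)·(k1 + 2k2 + 2k3 + k4) = 1.455824
p(0.53) ≈ 1.4558

1.4558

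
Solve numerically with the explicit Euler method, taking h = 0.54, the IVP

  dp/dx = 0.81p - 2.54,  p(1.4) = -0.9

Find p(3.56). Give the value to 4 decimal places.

-14.0924

Euler: p_{n+1} = p_n + h·f(x_n, p_n).
x=1.400000, p=-0.900000: f=-3.269000 → p ← -0.900000 + 0.54·(-3.269000) = -2.665260
x=1.940000, p=-2.665260: f=-4.698861 → p ← -2.665260 + 0.54·(-4.698861) = -5.202645
x=2.480000, p=-5.202645: f=-6.754142 → p ← -5.202645 + 0.54·(-6.754142) = -8.849882
x=3.020000, p=-8.849882: f=-9.708404 → p ← -8.849882 + 0.54·(-9.708404) = -14.092420
p(3.56) ≈ -14.0924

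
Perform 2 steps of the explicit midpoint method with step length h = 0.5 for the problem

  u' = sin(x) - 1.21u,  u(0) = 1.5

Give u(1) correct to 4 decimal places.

Midpoint: k1 = f(x_n, u_n); k2 = f(x_n + h/2, u_n + (h/2)·k1); u_{n+1} = u_n + h·k2.
x=0.000000, u=1.500000:
  k1 = f(0.000000, 1.500000) = -1.815000
  k2 = f(0.250000, 1.046250) = -1.018559
  u ← 1.500000 + 0.5·(-1.018559) = 0.990721
x=0.500000, u=0.990721:
  k1 = f(0.500000, 0.990721) = -0.719347
  k2 = f(0.750000, 0.810884) = -0.299531
  u ← 0.990721 + 0.5·(-0.299531) = 0.840955
u(1) ≈ 0.8410

0.8410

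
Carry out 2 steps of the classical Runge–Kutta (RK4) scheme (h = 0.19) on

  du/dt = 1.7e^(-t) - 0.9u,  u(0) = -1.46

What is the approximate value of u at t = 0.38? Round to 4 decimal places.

RK4: k1 = f(t_n, u_n); k2 = f(t_n + h/2, u_n + (h/2)·k1); k3 = f(t_n + h/2, u_n + (h/2)·k2); k4 = f(t_n + h, u_n + h·k3); u_{n+1} = u_n + (h/6)·(k1 + 2k2 + 2k3 + k4).
t=0.000000, u=-1.460000:
  k1 = f(0.000000, -1.460000) = 3.014000
  k2 = f(0.095000, -1.173670) = 2.602237
  k3 = f(0.095000, -1.212787) = 2.637443
  k4 = f(0.190000, -0.958886) = 2.268828
  u ← -1.460000 + (0.19/6)·(k1 + 2k2 + 2k3 + k4) = -0.960864
t=0.190000, u=-0.960864:
  k1 = f(0.190000, -0.960864) = 2.270608
  k2 = f(0.285000, -0.745156) = 1.949065
  k3 = f(0.285000, -0.775703) = 1.976557
  k4 = f(0.380000, -0.585318) = 1.689351
  u ← -0.960864 + (0.19/6)·(k1 + 2k2 + 2k3 + k4) = -0.586843
u(0.38) ≈ -0.5868

-0.5868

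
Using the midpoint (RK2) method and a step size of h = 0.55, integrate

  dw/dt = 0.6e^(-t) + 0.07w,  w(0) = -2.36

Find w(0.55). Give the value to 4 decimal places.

Midpoint: k1 = f(t_n, w_n); k2 = f(t_n + h/2, w_n + (h/2)·k1); w_{n+1} = w_n + h·k2.
t=0.000000, w=-2.360000:
  k1 = f(0.000000, -2.360000) = 0.434800
  k2 = f(0.275000, -2.240430) = 0.298913
  w ← -2.360000 + 0.55·0.298913 = -2.195598
w(0.55) ≈ -2.1956

-2.1956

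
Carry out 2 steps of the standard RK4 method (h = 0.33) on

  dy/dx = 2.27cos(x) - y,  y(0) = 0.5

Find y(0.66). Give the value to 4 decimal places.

1.2642

RK4: k1 = f(x_n, y_n); k2 = f(x_n + h/2, y_n + (h/2)·k1); k3 = f(x_n + h/2, y_n + (h/2)·k2); k4 = f(x_n + h, y_n + h·k3); y_{n+1} = y_n + (h/6)·(k1 + 2k2 + 2k3 + k4).
x=0.000000, y=0.500000:
  k1 = f(0.000000, 0.500000) = 1.770000
  k2 = f(0.165000, 0.792050) = 1.447120
  k3 = f(0.165000, 0.738775) = 1.500395
  k4 = f(0.330000, 0.995130) = 1.152386
  y ← 0.500000 + (0.33/6)·(k1 + 2k2 + 2k3 + k4) = 0.984958
x=0.330000, y=0.984958:
  k1 = f(0.330000, 0.984958) = 1.162558
  k2 = f(0.495000, 1.176780) = 0.820749
  k3 = f(0.495000, 1.120381) = 0.877148
  k4 = f(0.660000, 1.274417) = 0.518866
  y ← 0.984958 + (0.33/6)·(k1 + 2k2 + 2k3 + k4) = 1.264205
y(0.66) ≈ 1.2642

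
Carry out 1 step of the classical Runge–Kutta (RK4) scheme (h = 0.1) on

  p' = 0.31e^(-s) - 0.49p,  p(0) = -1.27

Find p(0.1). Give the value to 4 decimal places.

RK4: k1 = f(s_n, p_n); k2 = f(s_n + h/2, p_n + (h/2)·k1); k3 = f(s_n + h/2, p_n + (h/2)·k2); k4 = f(s_n + h, p_n + h·k3); p_{n+1} = p_n + (h/6)·(k1 + 2k2 + 2k3 + k4).
s=0.000000, p=-1.270000:
  k1 = f(0.000000, -1.270000) = 0.932300
  k2 = f(0.050000, -1.223385) = 0.894340
  k3 = f(0.050000, -1.225283) = 0.895270
  k4 = f(0.100000, -1.180473) = 0.858931
  p ← -1.270000 + (0.1/6)·(k1 + 2k2 + 2k3 + k4) = -1.180492
p(0.1) ≈ -1.1805

-1.1805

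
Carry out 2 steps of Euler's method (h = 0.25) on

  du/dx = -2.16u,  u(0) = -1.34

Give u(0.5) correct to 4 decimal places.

-0.2835

Euler: u_{n+1} = u_n + h·f(x_n, u_n).
x=0.000000, u=-1.340000: f=2.894400 → u ← -1.340000 + 0.25·2.894400 = -0.616400
x=0.250000, u=-0.616400: f=1.331424 → u ← -0.616400 + 0.25·1.331424 = -0.283544
u(0.5) ≈ -0.2835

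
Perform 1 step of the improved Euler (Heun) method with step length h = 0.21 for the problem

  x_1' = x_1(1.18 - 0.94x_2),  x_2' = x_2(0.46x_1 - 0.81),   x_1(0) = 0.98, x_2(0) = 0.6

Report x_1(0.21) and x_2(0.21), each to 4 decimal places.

1.1199, 0.5598

Heun on (x_1,x_2): k1 = f(s_n, state_n); k2 = f(s_n + h, state_n + h·k1); state_{n+1} = state_n + (h/2)·(k1 + k2).
0.000000: (0.980000, 0.600000)
  k1 = (0.603680, -0.215520)
  predictor → (1.106773, 0.554741)
  k2 = (0.728858, -0.166913)
  → (1.119917, 0.559845)
(x_1(0.21), x_2(0.21)) ≈ (1.1199, 0.5598)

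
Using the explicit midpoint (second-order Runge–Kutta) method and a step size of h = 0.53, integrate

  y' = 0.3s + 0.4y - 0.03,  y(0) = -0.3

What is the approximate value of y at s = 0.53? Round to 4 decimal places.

Midpoint: k1 = f(s_n, y_n); k2 = f(s_n + h/2, y_n + (h/2)·k1); y_{n+1} = y_n + h·k2.
s=0.000000, y=-0.300000:
  k1 = f(0.000000, -0.300000) = -0.150000
  k2 = f(0.265000, -0.339750) = -0.086400
  y ← -0.300000 + 0.53·(-0.086400) = -0.345792
y(0.53) ≈ -0.3458

-0.3458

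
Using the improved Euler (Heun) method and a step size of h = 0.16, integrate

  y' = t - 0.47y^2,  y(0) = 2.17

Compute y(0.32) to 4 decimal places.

1.6858

Heun: k1 = f(t_n, y_n); k2 = f(t_n + h, y_n + h·k1); y_{n+1} = y_n + (h/2)·(k1 + k2).
t=0.000000, y=2.170000:
  k1 = f(0.000000, 2.170000) = -2.213183
  k2 = f(0.160000, 1.815891) = -1.389806
  y ← 2.170000 + (0.16/2)·(-2.213183 + (-1.389806)) = 1.881761
t=0.160000, y=1.881761:
  k1 = f(0.160000, 1.881761) = -1.504281
  k2 = f(0.320000, 1.641076) = -0.945771
  y ← 1.881761 + (0.16/2)·(-1.504281 + (-0.945771)) = 1.685757
y(0.32) ≈ 1.6858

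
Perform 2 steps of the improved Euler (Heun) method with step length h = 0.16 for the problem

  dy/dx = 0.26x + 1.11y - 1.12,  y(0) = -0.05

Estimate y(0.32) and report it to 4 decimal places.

Heun: k1 = f(x_n, y_n); k2 = f(x_n + h, y_n + h·k1); y_{n+1} = y_n + (h/2)·(k1 + k2).
x=0.000000, y=-0.050000:
  k1 = f(0.000000, -0.050000) = -1.175500
  k2 = f(0.160000, -0.238080) = -1.342669
  y ← -0.050000 + (0.16/2)·(-1.175500 + (-1.342669)) = -0.251454
x=0.160000, y=-0.251454:
  k1 = f(0.160000, -0.251454) = -1.357513
  k2 = f(0.320000, -0.468656) = -1.557008
  y ← -0.251454 + (0.16/2)·(-1.357513 + (-1.557008)) = -0.484615
y(0.32) ≈ -0.4846

-0.4846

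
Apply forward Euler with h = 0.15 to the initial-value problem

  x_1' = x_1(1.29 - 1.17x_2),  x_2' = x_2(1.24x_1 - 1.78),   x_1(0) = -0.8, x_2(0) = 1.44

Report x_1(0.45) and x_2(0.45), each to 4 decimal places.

Euler on (x_1,x_2): x_1_{n+1} = x_1_n + h·x_1', x_2_{n+1} = x_2_n + h·x_2'.
0.000000: (-0.800000, 1.440000); f=(0.315840, -3.991680) → (-0.752624, 0.841248)
0.150000: (-0.752624, 0.841248); f=(-0.230107, -2.282519) → (-0.787140, 0.498870)
0.300000: (-0.787140, 0.498870); f=(-0.555974, -1.374913) → (-0.870536, 0.292633)
(x_1(0.45), x_2(0.45)) ≈ (-0.8705, 0.2926)

-0.8705, 0.2926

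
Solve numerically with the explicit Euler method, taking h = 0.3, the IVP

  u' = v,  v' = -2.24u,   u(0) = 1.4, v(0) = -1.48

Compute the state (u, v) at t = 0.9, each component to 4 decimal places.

-0.6892, -3.2176

Euler on (u,v): u_{n+1} = u_n + h·u', v_{n+1} = v_n + h·v'.
0.000000: (1.400000, -1.480000); f=(-1.480000, -3.136000) → (0.956000, -2.420800)
0.300000: (0.956000, -2.420800); f=(-2.420800, -2.141440) → (0.229760, -3.063232)
0.600000: (0.229760, -3.063232); f=(-3.063232, -0.514662) → (-0.689210, -3.217631)
(u(0.9), v(0.9)) ≈ (-0.6892, -3.2176)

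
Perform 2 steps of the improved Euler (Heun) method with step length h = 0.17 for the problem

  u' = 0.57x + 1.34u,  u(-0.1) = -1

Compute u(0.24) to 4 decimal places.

Heun: k1 = f(x_n, u_n); k2 = f(x_n + h, u_n + h·k1); u_{n+1} = u_n + (h/2)·(k1 + k2).
x=-0.100000, u=-1.000000:
  k1 = f(-0.100000, -1.000000) = -1.397000
  k2 = f(0.070000, -1.237490) = -1.618337
  u ← -1.000000 + (0.17/2)·(-1.397000 + (-1.618337)) = -1.256304
x=0.070000, u=-1.256304:
  k1 = f(0.070000, -1.256304) = -1.643547
  k2 = f(0.240000, -1.535707) = -1.921047
  u ← -1.256304 + (0.17/2)·(-1.643547 + (-1.921047)) = -1.559294
u(0.24) ≈ -1.5593

-1.5593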